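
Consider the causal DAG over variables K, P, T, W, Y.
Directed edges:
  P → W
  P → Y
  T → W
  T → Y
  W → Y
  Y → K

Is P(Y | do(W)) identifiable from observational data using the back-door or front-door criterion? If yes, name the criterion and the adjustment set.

P(Y|do(W)): backdoor, adjust for {P, T}.

desc(W)\{W}={K,Y}; candidates ⊆ {P,T}.
size 0: {}; under {} W still reaches {K,P,T,Y} ∋ Y.
size 1: {P}, {T}; under {P} W still reaches {K,T,Y} ∋ Y.
{P,T}: W⊥Y given {P,T} in G with W→· removed — back-door holds.
P(Y|do(W)) = Σ_{P,T} P(Y|W,P,T)·P(P,T).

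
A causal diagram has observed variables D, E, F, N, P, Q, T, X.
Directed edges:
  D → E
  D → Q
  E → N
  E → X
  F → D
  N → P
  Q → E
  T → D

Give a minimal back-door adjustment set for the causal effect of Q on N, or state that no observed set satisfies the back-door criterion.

Q→N: minimal back-door set {D}.

desc(Q)\{Q}={E,N,P,X}; candidates ⊆ {D,F,T}.
size 0: {}; under {} Q still reaches {D,E,F,N,P,T,X} ∋ N.
{D}: Q⊥N given {D} in G with Q→· removed — back-door holds.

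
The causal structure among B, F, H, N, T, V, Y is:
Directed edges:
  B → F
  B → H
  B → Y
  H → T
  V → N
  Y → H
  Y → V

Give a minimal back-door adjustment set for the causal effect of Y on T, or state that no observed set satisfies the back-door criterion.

desc(Y)\{Y}={H,N,T,V}; candidates ⊆ {B,F}.
size 0: {}; under {} Y still reaches {B,F,H,T} ∋ T.
{B}: Y⊥T given {B} in G with Y→· removed — back-door holds.

Y→T: minimal back-door set {B}.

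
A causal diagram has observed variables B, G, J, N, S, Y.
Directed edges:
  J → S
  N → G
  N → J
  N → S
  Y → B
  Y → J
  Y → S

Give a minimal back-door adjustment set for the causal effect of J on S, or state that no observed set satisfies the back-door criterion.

desc(J)\{J}={S}; candidates ⊆ {B,G,N,Y}.
size 0: {}; under {} J still reaches {B,G,N,S,Y} ∋ S.
size 1: {B}, {G}, {N} …(+1); under {B} J still reaches {G,N,S,Y} ∋ S.
{N,Y}: J⊥S given {N,Y} in G with J→· removed — back-door holds.

J→S: minimal back-door set {N, Y}.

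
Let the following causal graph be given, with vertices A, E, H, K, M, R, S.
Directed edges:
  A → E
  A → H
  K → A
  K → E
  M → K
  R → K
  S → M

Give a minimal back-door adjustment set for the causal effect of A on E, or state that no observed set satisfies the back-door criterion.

A→E: minimal back-door set {K}.

desc(A)\{A}={E,H}; candidates ⊆ {K,M,R,S}.
size 0: {}; under {} A still reaches {E,K,M,R,S} ∋ E.
{K}: A⊥E given {K} in G with A→· removed — back-door holds.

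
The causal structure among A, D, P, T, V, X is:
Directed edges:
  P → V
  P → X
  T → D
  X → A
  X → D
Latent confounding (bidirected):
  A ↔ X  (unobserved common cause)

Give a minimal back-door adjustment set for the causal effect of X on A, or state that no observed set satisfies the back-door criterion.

desc(X)\{X}={A,D}; candidates ⊆ {P,T,V}.
X↔A: latent back-door arc(s) into X.
size 0: {}; under {} X still reaches {A,P,V} ∋ A.
size 1: {P}, {T}, {V}; under {P} X still reaches {A} ∋ A.
size 2: {P,T}, {P,V}, {T,V}; under {P,T} X still reaches {A} ∋ A.
X↔A cannot be blocked by any observed set — no back-door set.

X→A: no observed back-door set.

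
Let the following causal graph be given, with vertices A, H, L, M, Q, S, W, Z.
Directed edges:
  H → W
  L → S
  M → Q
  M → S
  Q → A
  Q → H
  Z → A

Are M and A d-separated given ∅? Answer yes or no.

No — M and A are d-connected given ∅.

Bayes-Ball from M | ∅ reaches {A,H,Q,S,W}.
A ∈ reach(M|∅) ⇒ M ⊥̸ A | ∅.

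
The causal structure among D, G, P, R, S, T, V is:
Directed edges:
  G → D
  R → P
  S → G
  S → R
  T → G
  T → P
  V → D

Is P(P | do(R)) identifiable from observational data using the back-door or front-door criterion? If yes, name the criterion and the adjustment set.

desc(R)\{R}={P}; candidates ⊆ {D,G,S,T,V}.
∅: R⊥P given ∅ in G with R→· removed — back-door holds.
P(P|do(R)) = P(P|R) — no adjustment needed.

P(P|do(R)): backdoor, adjust for ∅.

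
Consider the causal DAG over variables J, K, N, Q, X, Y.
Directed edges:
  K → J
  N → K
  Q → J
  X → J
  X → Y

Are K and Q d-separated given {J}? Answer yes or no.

No — K and Q are d-connected given {J}.

Bayes-Ball from K | {J} reaches {N,Q,X,Y}.
Q ∈ reach(K|{J}) ⇒ K ⊥̸ Q | {J}.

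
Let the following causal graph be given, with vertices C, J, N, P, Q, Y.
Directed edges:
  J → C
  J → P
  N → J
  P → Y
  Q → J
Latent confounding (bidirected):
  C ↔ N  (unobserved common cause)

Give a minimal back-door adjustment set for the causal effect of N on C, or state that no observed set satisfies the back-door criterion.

N→C: no observed back-door set.

desc(N)\{N}={C,J,P,Y}; candidates ⊆ {Q}.
N↔C: latent back-door arc(s) into N.
size 0: {}; under {} N still reaches {C} ∋ C.
size 1: {Q}; under {Q} N still reaches {C} ∋ C.
N↔C cannot be blocked by any observed set — no back-door set.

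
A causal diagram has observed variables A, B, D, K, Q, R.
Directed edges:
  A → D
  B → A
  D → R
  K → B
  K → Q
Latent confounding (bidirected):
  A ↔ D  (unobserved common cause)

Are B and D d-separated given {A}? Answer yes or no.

No — B and D are d-connected given {A}.

Bayes-Ball from B | {A} reaches {D,K,Q,R}.
D ∈ reach(B|{A}) ⇒ B ⊥̸ D | {A}.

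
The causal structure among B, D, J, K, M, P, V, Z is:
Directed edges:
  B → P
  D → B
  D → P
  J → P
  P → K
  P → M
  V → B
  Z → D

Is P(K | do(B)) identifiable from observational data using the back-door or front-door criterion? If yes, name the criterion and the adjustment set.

desc(B)\{B}={K,M,P}; candidates ⊆ {D,J,V,Z}.
size 0: {}; under {} B still reaches {D,K,M,P,V,Z} ∋ K.
{D}: B⊥K given {D} in G with B→· removed — back-door holds.
P(K|do(B)) = Σ_{D} P(K|B,D)·P(D).

P(K|do(B)): backdoor, adjust for {D}.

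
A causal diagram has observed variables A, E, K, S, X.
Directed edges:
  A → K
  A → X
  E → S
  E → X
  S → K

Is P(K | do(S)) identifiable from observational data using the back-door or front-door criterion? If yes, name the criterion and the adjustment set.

desc(S)\{S}={K}; candidates ⊆ {A,E,X}.
∅: S⊥K given ∅ in G with S→· removed — back-door holds.
P(K|do(S)) = P(K|S) — no adjustment needed.

P(K|do(S)): backdoor, adjust for ∅.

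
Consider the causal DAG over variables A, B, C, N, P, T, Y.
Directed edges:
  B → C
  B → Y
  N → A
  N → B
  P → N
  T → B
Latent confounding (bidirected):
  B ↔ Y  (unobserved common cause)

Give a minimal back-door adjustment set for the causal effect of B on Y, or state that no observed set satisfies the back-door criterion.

desc(B)\{B}={C,Y}; candidates ⊆ {A,N,P,T}.
B↔Y: latent back-door arc(s) into B.
size 0: {}; under {} B still reaches {A,N,P,T,Y} ∋ Y.
size 1: {A}, {N}, {P} …(+1); under {A} B still reaches {N,P,T,Y} ∋ Y.
size 2: {A,N}, {A,P}, {A,T} …(+3); under {A,N} B still reaches {T,Y} ∋ Y.
B↔Y cannot be blocked by any observed set — no back-door set.

B→Y: no observed back-door set.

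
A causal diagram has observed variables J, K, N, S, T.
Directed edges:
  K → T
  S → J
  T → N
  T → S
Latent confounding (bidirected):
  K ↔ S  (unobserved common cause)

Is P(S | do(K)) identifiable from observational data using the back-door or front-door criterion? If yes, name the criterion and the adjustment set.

P(S|do(K)): frontdoor, adjust for {T}.

desc(K)\{K}={J,N,S,T}; candidates ⊆ {—}.
K↔S: latent back-door arc(s) into K.
size 0: {}; under {} K still reaches {J,S} ∋ S.
K↔S cannot be blocked by any observed set — no back-door set.
{T}: (i) intercepts every directed K→S path; (ii) no back-door K→{T}; (iii) {K} blocks every back-door {T}→S. Front-door holds.
P(S|do(K)) = Σ_{T} P(T|K) Σ_{K'} P(S|T,K')P(K').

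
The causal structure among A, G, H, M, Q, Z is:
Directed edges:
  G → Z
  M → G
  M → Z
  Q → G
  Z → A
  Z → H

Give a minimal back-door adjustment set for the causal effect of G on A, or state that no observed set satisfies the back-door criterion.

desc(G)\{G}={A,H,Z}; candidates ⊆ {M,Q}.
size 0: {}; under {} G still reaches {A,H,M,Q,Z} ∋ A.
{M}: G⊥A given {M} in G with G→· removed — back-door holds.

G→A: minimal back-door set {M}.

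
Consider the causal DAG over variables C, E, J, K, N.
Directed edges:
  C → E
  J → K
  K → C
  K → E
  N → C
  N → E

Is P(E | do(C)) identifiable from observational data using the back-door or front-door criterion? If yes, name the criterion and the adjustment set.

desc(C)\{C}={E}; candidates ⊆ {J,K,N}.
size 0: {}; under {} C still reaches {E,J,K,N} ∋ E.
size 1: {J}, {K}, {N}; under {J} C still reaches {E,K,N} ∋ E.
{K,N}: C⊥E given {K,N} in G with C→· removed — back-door holds.
P(E|do(C)) = Σ_{K,N} P(E|C,K,N)·P(K,N).

P(E|do(C)): backdoor, adjust for {K, N}.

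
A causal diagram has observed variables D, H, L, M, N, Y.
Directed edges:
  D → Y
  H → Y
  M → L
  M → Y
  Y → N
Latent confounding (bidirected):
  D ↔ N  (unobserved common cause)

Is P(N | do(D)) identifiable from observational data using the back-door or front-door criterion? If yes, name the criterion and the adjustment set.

P(N|do(D)): frontdoor, adjust for {Y}.

desc(D)\{D}={N,Y}; candidates ⊆ {H,L,M}.
D↔N: latent back-door arc(s) into D.
size 0: {}; under {} D still reaches {N} ∋ N.
size 1: {H}, {L}, {M}; under {H} D still reaches {N} ∋ N.
size 2: {H,L}, {H,M}, {L,M}; under {H,L} D still reaches {N} ∋ N.
D↔N cannot be blocked by any observed set — no back-door set.
{Y}: (i) intercepts every directed D→N path; (ii) no back-door D→{Y}; (iii) {D} blocks every back-door {Y}→N. Front-door holds.
P(N|do(D)) = Σ_{Y} P(Y|D) Σ_{D'} P(N|Y,D')P(D').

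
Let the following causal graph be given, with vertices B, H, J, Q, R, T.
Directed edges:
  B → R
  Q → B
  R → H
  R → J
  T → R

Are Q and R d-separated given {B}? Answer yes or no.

Bayes-Ball from Q | {B} reaches ∅.
R ∉ reach(Q|{B}) ⇒ Q ⊥ R | {B}.

Yes — Q ⊥ R | {B}.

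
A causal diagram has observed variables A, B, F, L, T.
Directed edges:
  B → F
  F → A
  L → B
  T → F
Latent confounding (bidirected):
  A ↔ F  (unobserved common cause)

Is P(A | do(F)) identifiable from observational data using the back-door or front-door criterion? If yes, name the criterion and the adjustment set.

P(A|do(F)): not identifiable (no BD/FD set).

desc(F)\{F}={A}; candidates ⊆ {B,L,T}.
F↔A: latent back-door arc(s) into F.
size 0: {}; under {} F still reaches {A,B,L,T} ∋ A.
size 1: {B}, {L}, {T}; under {B} F still reaches {A,T} ∋ A.
size 2: {B,L}, {B,T}, {L,T}; under {B,L} F still reaches {A,T} ∋ A.
F↔A cannot be blocked by any observed set — no back-door set.
No mediator lies on a directed F→…→A path.
Neither criterion identifies P(A|do(F)) in this graph.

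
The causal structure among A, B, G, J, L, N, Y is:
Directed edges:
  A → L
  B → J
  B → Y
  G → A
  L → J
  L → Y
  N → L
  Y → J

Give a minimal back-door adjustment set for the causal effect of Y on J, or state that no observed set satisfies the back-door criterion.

desc(Y)\{Y}={J}; candidates ⊆ {A,B,G,L,N}.
size 0: {}; under {} Y still reaches {A,B,G,J,L,N} ∋ J.
size 1: {A}, {B}, {G} …(+2); under {A} Y still reaches {B,J,L,N} ∋ J.
{B,L}: Y⊥J given {B,L} in G with Y→· removed — back-door holds.

Y→J: minimal back-door set {B, L}.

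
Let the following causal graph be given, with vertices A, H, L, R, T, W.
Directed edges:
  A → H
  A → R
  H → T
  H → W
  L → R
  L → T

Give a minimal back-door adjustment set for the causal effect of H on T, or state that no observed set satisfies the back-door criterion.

desc(H)\{H}={T,W}; candidates ⊆ {A,L,R}.
∅: H⊥T given ∅ in G with H→· removed — back-door holds.

H→T: minimal back-door set ∅.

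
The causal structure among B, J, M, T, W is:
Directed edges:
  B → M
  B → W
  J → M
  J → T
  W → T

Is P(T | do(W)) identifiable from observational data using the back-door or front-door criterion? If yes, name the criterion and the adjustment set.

desc(W)\{W}={T}; candidates ⊆ {B,J,M}.
∅: W⊥T given ∅ in G with W→· removed — back-door holds.
P(T|do(W)) = P(T|W) — no adjustment needed.

P(T|do(W)): backdoor, adjust for ∅.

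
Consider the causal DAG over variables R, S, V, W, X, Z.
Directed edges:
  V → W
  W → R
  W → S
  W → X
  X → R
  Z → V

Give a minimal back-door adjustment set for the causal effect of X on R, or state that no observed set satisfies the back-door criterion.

X→R: minimal back-door set {W}.

desc(X)\{X}={R}; candidates ⊆ {S,V,W,Z}.
size 0: {}; under {} X still reaches {R,S,V,W,Z} ∋ R.
{W}: X⊥R given {W} in G with X→· removed — back-door holds.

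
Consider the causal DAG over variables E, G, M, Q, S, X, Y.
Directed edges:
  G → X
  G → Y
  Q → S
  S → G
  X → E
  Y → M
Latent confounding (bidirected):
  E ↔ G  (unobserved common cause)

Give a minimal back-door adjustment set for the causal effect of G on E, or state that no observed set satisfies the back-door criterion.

desc(G)\{G}={E,M,X,Y}; candidates ⊆ {Q,S}.
G↔E: latent back-door arc(s) into G.
size 0: {}; under {} G still reaches {E,Q,S} ∋ E.
size 1: {Q}, {S}; under {Q} G still reaches {E,S} ∋ E.
size 2: {Q,S}; under {Q,S} G still reaches {E} ∋ E.
G↔E cannot be blocked by any observed set — no back-door set.

G→E: no observed back-door set.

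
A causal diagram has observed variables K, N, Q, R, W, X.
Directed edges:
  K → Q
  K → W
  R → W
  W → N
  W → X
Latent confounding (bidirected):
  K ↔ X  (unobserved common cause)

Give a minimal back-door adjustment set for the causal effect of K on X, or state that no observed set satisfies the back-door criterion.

K→X: no observed back-door set.

desc(K)\{K}={N,Q,W,X}; candidates ⊆ {R}.
K↔X: latent back-door arc(s) into K.
size 0: {}; under {} K still reaches {X} ∋ X.
size 1: {R}; under {R} K still reaches {X} ∋ X.
K↔X cannot be blocked by any observed set — no back-door set.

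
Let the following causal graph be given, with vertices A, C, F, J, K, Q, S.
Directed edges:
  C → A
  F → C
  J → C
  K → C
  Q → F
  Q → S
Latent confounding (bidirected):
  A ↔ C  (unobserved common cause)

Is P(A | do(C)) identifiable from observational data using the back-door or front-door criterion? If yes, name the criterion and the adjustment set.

desc(C)\{C}={A}; candidates ⊆ {F,J,K,Q,S}.
C↔A: latent back-door arc(s) into C.
size 0: {}; under {} C still reaches {A,F,J,K,Q,S} ∋ A.
size 1: {F}, {J}, {K} …(+2); under {F} C still reaches {A,J,K} ∋ A.
size 2: {F,J}, {F,K}, {F,Q} …(+7); under {F,J} C still reaches {A,K} ∋ A.
C↔A cannot be blocked by any observed set — no back-door set.
No mediator lies on a directed C→…→A path.
Neither criterion identifies P(A|do(C)) in this graph.

P(A|do(C)): not identifiable (no BD/FD set).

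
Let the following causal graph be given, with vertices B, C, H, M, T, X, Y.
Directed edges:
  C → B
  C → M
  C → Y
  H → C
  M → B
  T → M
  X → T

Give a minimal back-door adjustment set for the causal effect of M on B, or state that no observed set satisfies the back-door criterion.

desc(M)\{M}={B}; candidates ⊆ {C,H,T,X,Y}.
size 0: {}; under {} M still reaches {B,C,H,T,X,Y} ∋ B.
{C}: M⊥B given {C} in G with M→· removed — back-door holds.

M→B: minimal back-door set {C}.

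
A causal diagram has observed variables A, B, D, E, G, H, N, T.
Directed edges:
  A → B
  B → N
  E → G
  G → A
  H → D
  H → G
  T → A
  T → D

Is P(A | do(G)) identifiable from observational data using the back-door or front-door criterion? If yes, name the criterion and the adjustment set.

P(A|do(G)): backdoor, adjust for ∅.

desc(G)\{G}={A,B,N}; candidates ⊆ {D,E,H,T}.
∅: G⊥A given ∅ in G with G→· removed — back-door holds.
P(A|do(G)) = P(A|G) — no adjustment needed.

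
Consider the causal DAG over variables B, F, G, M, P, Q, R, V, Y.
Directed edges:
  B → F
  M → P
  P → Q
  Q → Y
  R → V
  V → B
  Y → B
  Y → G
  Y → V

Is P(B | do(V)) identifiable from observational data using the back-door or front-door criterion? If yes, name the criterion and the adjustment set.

desc(V)\{V}={B,F}; candidates ⊆ {G,M,P,Q,R,Y}.
size 0: {}; under {} V still reaches {B,F,G,M,P,Q,R,Y} ∋ B.
{Y}: V⊥B given {Y} in G with V→· removed — back-door holds.
P(B|do(V)) = Σ_{Y} P(B|V,Y)·P(Y).

P(B|do(V)): backdoor, adjust for {Y}.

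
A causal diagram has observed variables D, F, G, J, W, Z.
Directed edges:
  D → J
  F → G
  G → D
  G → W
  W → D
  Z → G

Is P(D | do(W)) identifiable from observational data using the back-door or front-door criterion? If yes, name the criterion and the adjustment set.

desc(W)\{W}={D,J}; candidates ⊆ {F,G,Z}.
size 0: {}; under {} W still reaches {D,F,G,J,Z} ∋ D.
{G}: W⊥D given {G} in G with W→· removed — back-door holds.
P(D|do(W)) = Σ_{G} P(D|W,G)·P(G).

P(D|do(W)): backdoor, adjust for {G}.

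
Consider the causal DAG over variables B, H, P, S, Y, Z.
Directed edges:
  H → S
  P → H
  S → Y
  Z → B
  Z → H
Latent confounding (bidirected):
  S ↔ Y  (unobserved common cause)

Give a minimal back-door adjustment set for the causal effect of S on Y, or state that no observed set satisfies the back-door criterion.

S→Y: no observed back-door set.

desc(S)\{S}={Y}; candidates ⊆ {B,H,P,Z}.
S↔Y: latent back-door arc(s) into S.
size 0: {}; under {} S still reaches {B,H,P,Y,Z} ∋ Y.
size 1: {B}, {H}, {P} …(+1); under {B} S still reaches {H,P,Y,Z} ∋ Y.
size 2: {B,H}, {B,P}, {B,Z} …(+3); under {B,H} S still reaches {Y} ∋ Y.
S↔Y cannot be blocked by any observed set — no back-door set.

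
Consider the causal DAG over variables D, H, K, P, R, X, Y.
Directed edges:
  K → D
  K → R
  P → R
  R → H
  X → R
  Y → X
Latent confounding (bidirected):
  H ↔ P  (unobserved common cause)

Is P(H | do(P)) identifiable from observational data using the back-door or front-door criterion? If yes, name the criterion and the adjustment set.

P(H|do(P)): frontdoor, adjust for {R}.

desc(P)\{P}={H,R}; candidates ⊆ {D,K,X,Y}.
P↔H: latent back-door arc(s) into P.
size 0: {}; under {} P still reaches {H} ∋ H.
size 1: {D}, {K}, {X} …(+1); under {D} P still reaches {H} ∋ H.
size 2: {D,K}, {D,X}, {D,Y} …(+3); under {D,K} P still reaches {H} ∋ H.
P↔H cannot be blocked by any observed set — no back-door set.
{R}: (i) intercepts every directed P→H path; (ii) no back-door P→{R}; (iii) {P} blocks every back-door {R}→H. Front-door holds.
P(H|do(P)) = Σ_{R} P(R|P) Σ_{P'} P(H|R,P')P(P').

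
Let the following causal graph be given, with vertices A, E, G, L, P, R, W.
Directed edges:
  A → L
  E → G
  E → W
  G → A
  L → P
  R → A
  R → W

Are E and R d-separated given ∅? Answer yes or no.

Yes — E ⊥ R | ∅.

Bayes-Ball from E | ∅ reaches {A,G,L,P,W}.
R ∉ reach(E|∅) ⇒ E ⊥ R | ∅.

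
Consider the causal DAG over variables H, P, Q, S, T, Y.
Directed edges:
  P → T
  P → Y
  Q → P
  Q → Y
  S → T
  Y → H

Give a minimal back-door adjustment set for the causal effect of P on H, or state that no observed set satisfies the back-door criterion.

desc(P)\{P}={H,T,Y}; candidates ⊆ {Q,S}.
size 0: {}; under {} P still reaches {H,Q,Y} ∋ H.
{Q}: P⊥H given {Q} in G with P→· removed — back-door holds.

P→H: minimal back-door set {Q}.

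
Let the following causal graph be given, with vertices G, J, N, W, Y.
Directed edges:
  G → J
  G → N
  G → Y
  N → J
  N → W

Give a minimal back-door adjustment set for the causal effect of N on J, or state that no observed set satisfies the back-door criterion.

desc(N)\{N}={J,W}; candidates ⊆ {G,Y}.
size 0: {}; under {} N still reaches {G,J,Y} ∋ J.
{G}: N⊥J given {G} in G with N→· removed — back-door holds.

N→J: minimal back-door set {G}.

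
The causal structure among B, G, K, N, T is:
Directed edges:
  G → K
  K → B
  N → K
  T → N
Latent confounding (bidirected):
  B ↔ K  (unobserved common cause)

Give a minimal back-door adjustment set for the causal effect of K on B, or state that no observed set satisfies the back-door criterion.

desc(K)\{K}={B}; candidates ⊆ {G,N,T}.
K↔B: latent back-door arc(s) into K.
size 0: {}; under {} K still reaches {B,G,N,T} ∋ B.
size 1: {G}, {N}, {T}; under {G} K still reaches {B,N,T} ∋ B.
size 2: {G,N}, {G,T}, {N,T}; under {G,N} K still reaches {B} ∋ B.
K↔B cannot be blocked by any observed set — no back-door set.

K→B: no observed back-door set.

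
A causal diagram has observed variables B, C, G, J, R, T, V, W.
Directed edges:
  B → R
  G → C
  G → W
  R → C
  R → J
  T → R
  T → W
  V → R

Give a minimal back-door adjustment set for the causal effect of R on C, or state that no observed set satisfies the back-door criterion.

desc(R)\{R}={C,J}; candidates ⊆ {B,G,T,V,W}.
∅: R⊥C given ∅ in G with R→· removed — back-door holds.

R→C: minimal back-door set ∅.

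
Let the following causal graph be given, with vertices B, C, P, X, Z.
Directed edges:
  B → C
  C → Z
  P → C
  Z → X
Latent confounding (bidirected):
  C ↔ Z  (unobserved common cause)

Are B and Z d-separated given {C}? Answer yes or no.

No — B and Z are d-connected given {C}.

Bayes-Ball from B | {C} reaches {P,X,Z}.
Z ∈ reach(B|{C}) ⇒ B ⊥̸ Z | {C}.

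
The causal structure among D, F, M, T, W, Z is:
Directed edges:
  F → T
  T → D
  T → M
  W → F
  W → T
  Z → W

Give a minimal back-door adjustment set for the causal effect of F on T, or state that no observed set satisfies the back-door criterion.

desc(F)\{F}={D,M,T}; candidates ⊆ {W,Z}.
size 0: {}; under {} F still reaches {D,M,T,W,Z} ∋ T.
{W}: F⊥T given {W} in G with F→· removed — back-door holds.

F→T: minimal back-door set {W}.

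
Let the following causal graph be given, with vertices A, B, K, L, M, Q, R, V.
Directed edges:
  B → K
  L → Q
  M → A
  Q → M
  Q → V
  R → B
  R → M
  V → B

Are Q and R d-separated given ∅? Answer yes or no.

Bayes-Ball from Q | ∅ reaches {A,B,K,L,M,V}.
R ∉ reach(Q|∅) ⇒ Q ⊥ R | ∅.

Yes — Q ⊥ R | ∅.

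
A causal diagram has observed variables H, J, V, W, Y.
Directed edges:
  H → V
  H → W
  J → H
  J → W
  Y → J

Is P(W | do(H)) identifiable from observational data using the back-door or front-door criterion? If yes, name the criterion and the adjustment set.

desc(H)\{H}={V,W}; candidates ⊆ {J,Y}.
size 0: {}; under {} H still reaches {J,W,Y} ∋ W.
{J}: H⊥W given {J} in G with H→· removed — back-door holds.
P(W|do(H)) = Σ_{J} P(W|H,J)·P(J).

P(W|do(H)): backdoor, adjust for {J}.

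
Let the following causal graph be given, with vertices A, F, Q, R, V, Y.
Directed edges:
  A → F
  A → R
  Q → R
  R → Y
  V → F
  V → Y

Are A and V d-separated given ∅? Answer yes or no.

Bayes-Ball from A | ∅ reaches {F,R,Y}.
V ∉ reach(A|∅) ⇒ A ⊥ V | ∅.

Yes — A ⊥ V | ∅.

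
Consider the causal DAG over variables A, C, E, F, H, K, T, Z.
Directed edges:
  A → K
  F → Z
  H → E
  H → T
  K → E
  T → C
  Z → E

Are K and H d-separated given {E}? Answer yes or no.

Bayes-Ball from K | {E} reaches {A,C,F,H,T,Z}.
H ∈ reach(K|{E}) ⇒ K ⊥̸ H | {E}.

No — K and H are d-connected given {E}.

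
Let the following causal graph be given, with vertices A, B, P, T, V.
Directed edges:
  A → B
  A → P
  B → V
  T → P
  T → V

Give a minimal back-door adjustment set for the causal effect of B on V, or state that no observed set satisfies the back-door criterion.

desc(B)\{B}={V}; candidates ⊆ {A,P,T}.
∅: B⊥V given ∅ in G with B→· removed — back-door holds.

B→V: minimal back-door set ∅.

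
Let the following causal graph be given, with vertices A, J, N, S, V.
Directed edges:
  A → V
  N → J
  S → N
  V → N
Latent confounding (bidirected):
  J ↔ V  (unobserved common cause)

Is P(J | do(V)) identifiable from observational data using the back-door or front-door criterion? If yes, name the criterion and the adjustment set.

desc(V)\{V}={J,N}; candidates ⊆ {A,S}.
V↔J: latent back-door arc(s) into V.
size 0: {}; under {} V still reaches {A,J} ∋ J.
size 1: {A}, {S}; under {A} V still reaches {J} ∋ J.
size 2: {A,S}; under {A,S} V still reaches {J} ∋ J.
V↔J cannot be blocked by any observed set — no back-door set.
{N}: (i) intercepts every directed V→J path; (ii) no back-door V→{N}; (iii) {V} blocks every back-door {N}→J. Front-door holds.
P(J|do(V)) = Σ_{N} P(N|V) Σ_{V'} P(J|N,V')P(V').

P(J|do(V)): frontdoor, adjust for {N}.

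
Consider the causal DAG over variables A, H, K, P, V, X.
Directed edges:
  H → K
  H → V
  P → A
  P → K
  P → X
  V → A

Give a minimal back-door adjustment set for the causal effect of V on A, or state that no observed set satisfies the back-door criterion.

V→A: minimal back-door set ∅.

desc(V)\{V}={A}; candidates ⊆ {H,K,P,X}.
∅: V⊥A given ∅ in G with V→· removed — back-door holds.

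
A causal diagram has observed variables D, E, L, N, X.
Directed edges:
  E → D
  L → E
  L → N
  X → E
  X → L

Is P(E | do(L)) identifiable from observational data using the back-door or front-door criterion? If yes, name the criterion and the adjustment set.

P(E|do(L)): backdoor, adjust for {X}.

desc(L)\{L}={D,E,N}; candidates ⊆ {X}.
size 0: {}; under {} L still reaches {D,E,X} ∋ E.
{X}: L⊥E given {X} in G with L→· removed — back-door holds.
P(E|do(L)) = Σ_{X} P(E|L,X)·P(X).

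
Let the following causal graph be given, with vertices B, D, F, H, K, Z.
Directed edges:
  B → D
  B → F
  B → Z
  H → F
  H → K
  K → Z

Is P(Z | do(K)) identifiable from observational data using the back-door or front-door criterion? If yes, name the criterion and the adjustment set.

desc(K)\{K}={Z}; candidates ⊆ {B,D,F,H}.
∅: K⊥Z given ∅ in G with K→· removed — back-door holds.
P(Z|do(K)) = P(Z|K) — no adjustment needed.

P(Z|do(K)): backdoor, adjust for ∅.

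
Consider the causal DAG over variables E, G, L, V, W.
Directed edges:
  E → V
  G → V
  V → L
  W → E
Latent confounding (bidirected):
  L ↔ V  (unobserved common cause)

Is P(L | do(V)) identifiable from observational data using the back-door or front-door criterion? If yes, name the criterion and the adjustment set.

P(L|do(V)): not identifiable (no BD/FD set).

desc(V)\{V}={L}; candidates ⊆ {E,G,W}.
V↔L: latent back-door arc(s) into V.
size 0: {}; under {} V still reaches {E,G,L,W} ∋ L.
size 1: {E}, {G}, {W}; under {E} V still reaches {G,L} ∋ L.
size 2: {E,G}, {E,W}, {G,W}; under {E,G} V still reaches {L} ∋ L.
V↔L cannot be blocked by any observed set — no back-door set.
No mediator lies on a directed V→…→L path.
Neither criterion identifies P(L|do(V)) in this graph.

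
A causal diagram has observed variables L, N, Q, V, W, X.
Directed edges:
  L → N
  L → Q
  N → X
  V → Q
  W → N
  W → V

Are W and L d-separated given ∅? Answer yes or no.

Yes — W ⊥ L | ∅.

Bayes-Ball from W | ∅ reaches {N,Q,V,X}.
L ∉ reach(W|∅) ⇒ W ⊥ L | ∅.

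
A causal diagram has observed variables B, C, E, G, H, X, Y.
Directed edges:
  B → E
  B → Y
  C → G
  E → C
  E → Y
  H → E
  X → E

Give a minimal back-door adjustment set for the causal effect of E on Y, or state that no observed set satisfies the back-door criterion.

desc(E)\{E}={C,G,Y}; candidates ⊆ {B,H,X}.
size 0: {}; under {} E still reaches {B,H,X,Y} ∋ Y.
{B}: E⊥Y given {B} in G with E→· removed — back-door holds.

E→Y: minimal back-door set {B}.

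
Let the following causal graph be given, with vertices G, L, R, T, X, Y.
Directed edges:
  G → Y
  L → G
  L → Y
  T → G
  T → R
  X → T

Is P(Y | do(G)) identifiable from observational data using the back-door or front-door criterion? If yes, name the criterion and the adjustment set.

P(Y|do(G)): backdoor, adjust for {L}.

desc(G)\{G}={Y}; candidates ⊆ {L,R,T,X}.
size 0: {}; under {} G still reaches {L,R,T,X,Y} ∋ Y.
{L}: G⊥Y given {L} in G with G→· removed — back-door holds.
P(Y|do(G)) = Σ_{L} P(Y|G,L)·P(L).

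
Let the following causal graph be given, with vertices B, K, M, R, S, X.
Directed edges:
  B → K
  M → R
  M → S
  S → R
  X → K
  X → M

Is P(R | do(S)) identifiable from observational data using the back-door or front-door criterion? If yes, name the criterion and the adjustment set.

desc(S)\{S}={R}; candidates ⊆ {B,K,M,X}.
size 0: {}; under {} S still reaches {K,M,R,X} ∋ R.
{M}: S⊥R given {M} in G with S→· removed — back-door holds.
P(R|do(S)) = Σ_{M} P(R|S,M)·P(M).

P(R|do(S)): backdoor, adjust for {M}.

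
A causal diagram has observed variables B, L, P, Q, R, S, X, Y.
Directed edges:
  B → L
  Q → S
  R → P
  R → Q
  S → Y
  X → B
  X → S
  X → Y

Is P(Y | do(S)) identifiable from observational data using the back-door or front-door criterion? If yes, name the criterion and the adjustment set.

P(Y|do(S)): backdoor, adjust for {X}.

desc(S)\{S}={Y}; candidates ⊆ {B,L,P,Q,R,X}.
size 0: {}; under {} S still reaches {B,L,P,Q,R,X,Y} ∋ Y.
{X}: S⊥Y given {X} in G with S→· removed — back-door holds.
P(Y|do(S)) = Σ_{X} P(Y|S,X)·P(X).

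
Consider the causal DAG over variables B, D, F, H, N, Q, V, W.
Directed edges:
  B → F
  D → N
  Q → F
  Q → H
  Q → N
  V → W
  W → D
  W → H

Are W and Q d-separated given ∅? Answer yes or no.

Bayes-Ball from W | ∅ reaches {D,H,N,V}.
Q ∉ reach(W|∅) ⇒ W ⊥ Q | ∅.

Yes — W ⊥ Q | ∅.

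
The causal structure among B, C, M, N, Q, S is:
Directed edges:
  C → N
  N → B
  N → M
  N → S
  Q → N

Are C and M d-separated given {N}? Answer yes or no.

Yes — C ⊥ M | {N}.

Bayes-Ball from C | {N} reaches {Q}.
M ∉ reach(C|{N}) ⇒ C ⊥ M | {N}.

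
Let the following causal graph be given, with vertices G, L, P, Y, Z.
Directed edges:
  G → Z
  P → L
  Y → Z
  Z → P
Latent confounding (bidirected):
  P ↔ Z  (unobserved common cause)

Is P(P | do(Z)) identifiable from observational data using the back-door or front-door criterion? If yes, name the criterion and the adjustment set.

P(P|do(Z)): not identifiable (no BD/FD set).

desc(Z)\{Z}={L,P}; candidates ⊆ {G,Y}.
Z↔P: latent back-door arc(s) into Z.
size 0: {}; under {} Z still reaches {G,L,P,Y} ∋ P.
size 1: {G}, {Y}; under {G} Z still reaches {L,P,Y} ∋ P.
size 2: {G,Y}; under {G,Y} Z still reaches {L,P} ∋ P.
Z↔P cannot be blocked by any observed set — no back-door set.
No mediator lies on a directed Z→…→P path.
Neither criterion identifies P(P|do(Z)) in this graph.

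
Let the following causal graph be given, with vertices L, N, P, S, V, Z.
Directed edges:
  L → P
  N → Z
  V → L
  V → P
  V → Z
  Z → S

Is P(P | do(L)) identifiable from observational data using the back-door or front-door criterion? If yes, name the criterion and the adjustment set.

P(P|do(L)): backdoor, adjust for {V}.

desc(L)\{L}={P}; candidates ⊆ {N,S,V,Z}.
size 0: {}; under {} L still reaches {P,S,V,Z} ∋ P.
{V}: L⊥P given {V} in G with L→· removed — back-door holds.
P(P|do(L)) = Σ_{V} P(P|L,V)·P(V).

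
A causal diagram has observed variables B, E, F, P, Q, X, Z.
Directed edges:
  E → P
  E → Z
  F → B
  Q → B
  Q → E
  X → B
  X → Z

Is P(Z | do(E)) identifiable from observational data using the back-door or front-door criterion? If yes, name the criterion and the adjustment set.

desc(E)\{E}={P,Z}; candidates ⊆ {B,F,Q,X}.
∅: E⊥Z given ∅ in G with E→· removed — back-door holds.
P(Z|do(E)) = P(Z|E) — no adjustment needed.

P(Z|do(E)): backdoor, adjust for ∅.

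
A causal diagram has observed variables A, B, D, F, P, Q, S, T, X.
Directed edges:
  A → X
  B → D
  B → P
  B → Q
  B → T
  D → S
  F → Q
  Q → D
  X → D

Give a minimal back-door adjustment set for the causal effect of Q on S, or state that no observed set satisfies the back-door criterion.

desc(Q)\{Q}={D,S}; candidates ⊆ {A,B,F,P,T,X}.
size 0: {}; under {} Q still reaches {B,D,F,P,S,T} ∋ S.
{B}: Q⊥S given {B} in G with Q→· removed — back-door holds.

Q→S: minimal back-door set {B}.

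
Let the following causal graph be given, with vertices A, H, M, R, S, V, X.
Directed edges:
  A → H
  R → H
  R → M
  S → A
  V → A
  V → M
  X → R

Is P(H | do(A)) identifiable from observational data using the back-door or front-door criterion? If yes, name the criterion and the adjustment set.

desc(A)\{A}={H}; candidates ⊆ {M,R,S,V,X}.
∅: A⊥H given ∅ in G with A→· removed — back-door holds.
P(H|do(A)) = P(H|A) — no adjustment needed.

P(H|do(A)): backdoor, adjust for ∅.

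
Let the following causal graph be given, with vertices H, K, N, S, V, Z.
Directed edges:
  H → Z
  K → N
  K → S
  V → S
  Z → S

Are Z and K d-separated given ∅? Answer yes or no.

Yes — Z ⊥ K | ∅.

Bayes-Ball from Z | ∅ reaches {H,S}.
K ∉ reach(Z|∅) ⇒ Z ⊥ K | ∅.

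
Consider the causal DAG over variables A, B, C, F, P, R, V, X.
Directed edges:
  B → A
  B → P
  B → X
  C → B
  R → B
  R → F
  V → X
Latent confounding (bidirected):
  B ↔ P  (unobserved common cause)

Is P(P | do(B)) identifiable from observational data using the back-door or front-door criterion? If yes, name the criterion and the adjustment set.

desc(B)\{B}={A,P,X}; candidates ⊆ {C,F,R,V}.
B↔P: latent back-door arc(s) into B.
size 0: {}; under {} B still reaches {C,F,P,R} ∋ P.
size 1: {C}, {F}, {R} …(+1); under {C} B still reaches {F,P,R} ∋ P.
size 2: {C,F}, {C,R}, {C,V} …(+3); under {C,F} B still reaches {P,R} ∋ P.
B↔P cannot be blocked by any observed set — no back-door set.
No mediator lies on a directed B→…→P path.
Neither criterion identifies P(P|do(B)) in this graph.

P(P|do(B)): not identifiable (no BD/FD set).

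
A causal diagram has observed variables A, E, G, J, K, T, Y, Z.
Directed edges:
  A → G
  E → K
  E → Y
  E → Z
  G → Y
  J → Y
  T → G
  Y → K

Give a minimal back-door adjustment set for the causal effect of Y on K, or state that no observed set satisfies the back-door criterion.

desc(Y)\{Y}={K}; candidates ⊆ {A,E,G,J,T,Z}.
size 0: {}; under {} Y still reaches {A,E,G,J,K,T,Z} ∋ K.
{E}: Y⊥K given {E} in G with Y→· removed — back-door holds.

Y→K: minimal back-door set {E}.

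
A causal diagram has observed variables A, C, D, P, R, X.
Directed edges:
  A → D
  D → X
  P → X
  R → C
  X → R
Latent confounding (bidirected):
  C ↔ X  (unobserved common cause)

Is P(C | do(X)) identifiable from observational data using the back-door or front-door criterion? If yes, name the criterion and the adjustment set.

desc(X)\{X}={C,R}; candidates ⊆ {A,D,P}.
X↔C: latent back-door arc(s) into X.
size 0: {}; under {} X still reaches {A,C,D,P} ∋ C.
size 1: {A}, {D}, {P}; under {A} X still reaches {C,D,P} ∋ C.
size 2: {A,D}, {A,P}, {D,P}; under {A,D} X still reaches {C,P} ∋ C.
X↔C cannot be blocked by any observed set — no back-door set.
{R}: (i) intercepts every directed X→C path; (ii) no back-door X→{R}; (iii) {X} blocks every back-door {R}→C. Front-door holds.
P(C|do(X)) = Σ_{R} P(R|X) Σ_{X'} P(C|R,X')P(X').

P(C|do(X)): frontdoor, adjust for {R}.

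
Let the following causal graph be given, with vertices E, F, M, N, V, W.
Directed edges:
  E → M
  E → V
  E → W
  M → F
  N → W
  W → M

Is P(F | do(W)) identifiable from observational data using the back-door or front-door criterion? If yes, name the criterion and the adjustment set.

P(F|do(W)): backdoor, adjust for {E}.

desc(W)\{W}={F,M}; candidates ⊆ {E,N,V}.
size 0: {}; under {} W still reaches {E,F,M,N,V} ∋ F.
{E}: W⊥F given {E} in G with W→· removed — back-door holds.
P(F|do(W)) = Σ_{E} P(F|W,E)·P(E).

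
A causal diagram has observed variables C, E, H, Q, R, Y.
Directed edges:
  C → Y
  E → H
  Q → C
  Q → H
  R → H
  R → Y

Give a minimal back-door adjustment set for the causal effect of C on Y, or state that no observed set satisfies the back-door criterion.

C→Y: minimal back-door set ∅.

desc(C)\{C}={Y}; candidates ⊆ {E,H,Q,R}.
∅: C⊥Y given ∅ in G with C→· removed — back-door holds.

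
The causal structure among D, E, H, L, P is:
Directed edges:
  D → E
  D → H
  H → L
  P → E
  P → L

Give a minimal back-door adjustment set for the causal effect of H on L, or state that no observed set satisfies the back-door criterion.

H→L: minimal back-door set ∅.

desc(H)\{H}={L}; candidates ⊆ {D,E,P}.
∅: H⊥L given ∅ in G with H→· removed — back-door holds.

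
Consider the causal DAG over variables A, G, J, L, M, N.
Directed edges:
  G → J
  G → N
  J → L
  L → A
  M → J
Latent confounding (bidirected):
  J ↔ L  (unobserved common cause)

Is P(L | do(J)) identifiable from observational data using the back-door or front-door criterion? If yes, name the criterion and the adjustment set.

P(L|do(J)): not identifiable (no BD/FD set).

desc(J)\{J}={A,L}; candidates ⊆ {G,M,N}.
J↔L: latent back-door arc(s) into J.
size 0: {}; under {} J still reaches {A,G,L,M,N} ∋ L.
size 1: {G}, {M}, {N}; under {G} J still reaches {A,L,M} ∋ L.
size 2: {G,M}, {G,N}, {M,N}; under {G,M} J still reaches {A,L} ∋ L.
J↔L cannot be blocked by any observed set — no back-door set.
No mediator lies on a directed J→…→L path.
Neither criterion identifies P(L|do(J)) in this graph.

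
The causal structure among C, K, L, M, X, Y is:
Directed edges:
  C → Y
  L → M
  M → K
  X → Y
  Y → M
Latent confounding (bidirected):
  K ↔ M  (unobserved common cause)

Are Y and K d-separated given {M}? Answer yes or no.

Bayes-Ball from Y | {M} reaches {C,K,L,X}.
K ∈ reach(Y|{M}) ⇒ Y ⊥̸ K | {M}.

No — Y and K are d-connected given {M}.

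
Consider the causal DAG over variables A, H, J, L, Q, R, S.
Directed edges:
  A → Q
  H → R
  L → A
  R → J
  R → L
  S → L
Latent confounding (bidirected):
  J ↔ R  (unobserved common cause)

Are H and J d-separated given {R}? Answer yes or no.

Bayes-Ball from H | {R} reaches {J}.
J ∈ reach(H|{R}) ⇒ H ⊥̸ J | {R}.

No — H and J are d-connected given {R}.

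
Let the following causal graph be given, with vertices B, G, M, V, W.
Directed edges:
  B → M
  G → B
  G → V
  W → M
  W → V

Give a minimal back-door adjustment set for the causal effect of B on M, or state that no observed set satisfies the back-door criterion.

desc(B)\{B}={M}; candidates ⊆ {G,V,W}.
∅: B⊥M given ∅ in G with B→· removed — back-door holds.

B→M: minimal back-door set ∅.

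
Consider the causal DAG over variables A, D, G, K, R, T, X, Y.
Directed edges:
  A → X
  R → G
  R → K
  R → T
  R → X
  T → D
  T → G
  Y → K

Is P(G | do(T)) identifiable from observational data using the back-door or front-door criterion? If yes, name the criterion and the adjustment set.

P(G|do(T)): backdoor, adjust for {R}.

desc(T)\{T}={D,G}; candidates ⊆ {A,K,R,X,Y}.
size 0: {}; under {} T still reaches {G,K,R,X} ∋ G.
{R}: T⊥G given {R} in G with T→· removed — back-door holds.
P(G|do(T)) = Σ_{R} P(G|T,R)·P(R).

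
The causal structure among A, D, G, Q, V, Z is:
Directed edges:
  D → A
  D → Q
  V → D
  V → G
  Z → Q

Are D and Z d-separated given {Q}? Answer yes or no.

Bayes-Ball from D | {Q} reaches {A,G,V,Z}.
Z ∈ reach(D|{Q}) ⇒ D ⊥̸ Z | {Q}.

No — D and Z are d-connected given {Q}.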